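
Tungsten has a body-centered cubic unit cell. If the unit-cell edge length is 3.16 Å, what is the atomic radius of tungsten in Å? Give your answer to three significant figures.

In a BCC lattice, atoms touch along the body diagonal, so √3·a = 4r.
r = √3·a/4 = 1.7321 × 3.16 / 4 = 1.37 Å.

1.37 Å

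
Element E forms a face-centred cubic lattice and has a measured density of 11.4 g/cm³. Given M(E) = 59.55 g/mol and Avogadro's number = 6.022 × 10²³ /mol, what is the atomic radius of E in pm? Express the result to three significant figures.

115 pm

For an FCC cell (Z = 4), a³ = Z·M/(N_A·ρ) = 4 × 59.55 / (6.022 × 10²³ × 11.40) = 3.470 × 10^-23 cm³, so a = 3.262 × 10^-8 cm = 326.2 pm.
Atoms touch along the face diagonal, so √2·a = 4r, so r = 0.3536 × a = 115 pm.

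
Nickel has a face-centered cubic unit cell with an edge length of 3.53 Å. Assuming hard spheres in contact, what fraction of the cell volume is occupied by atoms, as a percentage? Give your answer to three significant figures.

In an FCC lattice atoms touch along the face diagonal, so √2·a = 4r, so r = 0.3536a = 1.248 Å.
Packing fraction = Z·(4/3)πr³ / a³ = 4 × (4/3)π × (1.248)³ / (3.53)³ = 0.7405 = 74.0%.

74.0%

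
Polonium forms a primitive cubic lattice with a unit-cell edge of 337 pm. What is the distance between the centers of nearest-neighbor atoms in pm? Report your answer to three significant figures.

337 pm

In a simple cubic structure, atoms touch along the cell edge, so a = 2r; the nearest-neighbor distance equals 2r = 1.000·a.
d = 1.000 × 337 = 337 pm.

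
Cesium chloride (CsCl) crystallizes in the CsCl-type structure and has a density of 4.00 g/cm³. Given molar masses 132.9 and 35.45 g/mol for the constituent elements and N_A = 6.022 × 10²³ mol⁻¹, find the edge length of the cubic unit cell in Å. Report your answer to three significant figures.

M(CsCl) = 168.35 g/mol; Z = 1 formula unit per cell.
a³ = Z·M/(N_A·ρ) = 1 × 168.35 / (6.022 × 10²³ × 4.00) = 6.989 × 10^-23 cm³, so a = 4.119 × 10^-8 cm = 4.12 Å.

4.12 Å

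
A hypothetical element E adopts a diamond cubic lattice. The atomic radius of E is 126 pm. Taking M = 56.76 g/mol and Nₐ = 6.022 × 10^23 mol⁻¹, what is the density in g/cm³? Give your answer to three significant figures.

In a diamond cubic lattice, nearest neighbors lie along the body diagonal with √3·a = 8r, giving a = 582.0 pm = 5.820 × 10^-8 cm.
With Z = 8, ρ = Z·M/(N_A·a³) = 8 × 56.76 / (6.022 × 10²³ × 1.971 × 10^-22) = 3.826 g/cm³.

3.83 g/cm³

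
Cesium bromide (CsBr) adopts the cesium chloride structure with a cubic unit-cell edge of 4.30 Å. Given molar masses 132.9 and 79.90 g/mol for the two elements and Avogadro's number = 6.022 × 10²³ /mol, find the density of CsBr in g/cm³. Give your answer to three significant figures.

The cesium chloride structure contains Z = 1 formula unit per cell; M(CsBr) = 132.9 + 79.90 = 212.8 g/mol.
a³ = (4.300 × 10^-8 cm)³ = 7.951 × 10^-23 cm³.
ρ = 1 × 212.8 / (6.022 × 10²³ × 7.951 × 10^-23) = 4.445 g/cm³.

4.44 g/cm³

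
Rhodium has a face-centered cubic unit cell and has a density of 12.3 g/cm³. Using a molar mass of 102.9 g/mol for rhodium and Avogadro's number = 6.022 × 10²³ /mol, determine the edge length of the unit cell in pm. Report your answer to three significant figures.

With Z = 4 atoms per FCC cell, a³ = Z·M/(N_A·ρ) = 4 × 102.9 / (6.022 × 10²³ × 12.30 g/cm³) = 5.557 × 10^-23 cm³.
a = (5.557 × 10^-23)^(1/3) = 3.816 × 10^-8 cm = 382 pm.

382 pm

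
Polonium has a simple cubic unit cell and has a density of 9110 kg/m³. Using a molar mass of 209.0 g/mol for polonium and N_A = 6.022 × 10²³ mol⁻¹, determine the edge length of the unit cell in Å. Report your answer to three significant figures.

With Z = 1 atom per simple cubic cell, a³ = Z·M/(N_A·ρ) = 1 × 209.0 / (6.022 × 10²³ × 9.110 g/cm³) = 3.810 × 10^-23 cm³.
a = (3.810 × 10^-23)^(1/3) = 3.365 × 10^-8 cm = 3.36 Å.

3.36 Å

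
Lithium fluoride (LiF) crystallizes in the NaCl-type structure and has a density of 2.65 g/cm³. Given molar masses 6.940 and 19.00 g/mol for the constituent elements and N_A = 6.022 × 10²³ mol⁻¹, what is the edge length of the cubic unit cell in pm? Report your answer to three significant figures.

402 pm

M(LiF) = 25.94 g/mol; Z = 4 formula units per cell.
a³ = Z·M/(N_A·ρ) = 4 × 25.94 / (6.022 × 10²³ × 2.65) = 6.502 × 10^-23 cm³, so a = 4.021 × 10^-8 cm = 402 pm.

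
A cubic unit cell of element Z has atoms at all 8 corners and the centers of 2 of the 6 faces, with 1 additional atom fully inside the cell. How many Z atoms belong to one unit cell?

Corner atoms are shared by 8 cells (1/8 each), face atoms by 2 (1/2 each), interior atoms are unshared.
Net atoms = 8 × 1/8 + 2 × 1/2 + 1 = 1 + 1 + 1 = 3.

3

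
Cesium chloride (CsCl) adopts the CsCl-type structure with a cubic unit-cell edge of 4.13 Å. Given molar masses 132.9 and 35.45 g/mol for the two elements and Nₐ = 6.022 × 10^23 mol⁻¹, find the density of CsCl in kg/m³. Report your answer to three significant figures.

The CsCl-type structure contains Z = 1 formula unit per cell; M(CsCl) = 132.9 + 35.45 = 168.35 g/mol.
a³ = (4.130 × 10^-8 cm)³ = 7.044 × 10^-23 cm³.
ρ = 1 × 168.35 / (6.022 × 10²³ × 7.044 × 10^-23) = 3.968 g/cm³ = 3970 kg/m³.

3970 kg/m³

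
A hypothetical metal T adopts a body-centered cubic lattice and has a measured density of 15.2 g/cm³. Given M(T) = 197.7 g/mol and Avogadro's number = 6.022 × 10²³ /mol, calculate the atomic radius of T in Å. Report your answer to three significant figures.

For a BCC cell (Z = 2), a³ = Z·M/(N_A·ρ) = 2 × 197.7 / (6.022 × 10²³ × 15.20) = 4.320 × 10^-23 cm³, so a = 3.509 × 10^-8 cm = 3.509 Å.
Atoms touch along the body diagonal, so √3·a = 4r, so r = 0.4330 × a = 1.52 Å.

1.52 Å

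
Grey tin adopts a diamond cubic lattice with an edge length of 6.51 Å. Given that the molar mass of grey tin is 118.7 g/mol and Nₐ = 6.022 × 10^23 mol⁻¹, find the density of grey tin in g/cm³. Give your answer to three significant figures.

5.72 g/cm³

A diamond cubic unit cell contains Z = 8 atoms.
Cell volume: a³ = (6.51 Å)³ = (6.510 × 10^-8 cm)³ = 2.759 × 10^-22 cm³.
ρ = Z·M/(N_A·a³) = 8 × 118.7 / (6.022 × 10²³ × 2.759 × 10^-22) = 5.716 g/cm³.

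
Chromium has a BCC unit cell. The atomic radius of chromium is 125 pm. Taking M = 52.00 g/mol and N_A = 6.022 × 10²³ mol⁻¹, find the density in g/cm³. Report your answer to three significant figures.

In a BCC lattice, atoms touch along the body diagonal, so √3·a = 4r, giving a = 288.7 pm = 2.887 × 10^-8 cm.
With Z = 2, ρ = Z·M/(N_A·a³) = 2 × 52.00 / (6.022 × 10²³ × 2.406 × 10^-23) = 7.179 g/cm³.

7.18 g/cm³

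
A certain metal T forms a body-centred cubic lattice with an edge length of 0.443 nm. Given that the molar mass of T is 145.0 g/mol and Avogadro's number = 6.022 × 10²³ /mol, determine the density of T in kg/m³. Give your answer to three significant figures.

5540 kg/m³

A BCC unit cell contains Z = 2 atoms.
Cell volume: a³ = (0.443 nm)³ = (4.430 × 10^-8 cm)³ = 8.694 × 10^-23 cm³.
ρ = Z·M/(N_A·a³) = 2 × 145.0 / (6.022 × 10²³ × 8.694 × 10^-23) = 5.539 g/cm³ = 5540 kg/m³.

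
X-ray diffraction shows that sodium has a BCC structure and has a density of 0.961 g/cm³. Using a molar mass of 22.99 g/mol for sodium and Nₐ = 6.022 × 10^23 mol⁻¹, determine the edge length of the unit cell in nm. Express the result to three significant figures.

0.430 nm

With Z = 2 atoms per BCC cell, a³ = Z·M/(N_A·ρ) = 2 × 22.99 / (6.022 × 10²³ × 0.9610 g/cm³) = 7.945 × 10^-23 cm³.
a = (7.945 × 10^-23)^(1/3) = 4.299 × 10^-8 cm = 0.430 nm.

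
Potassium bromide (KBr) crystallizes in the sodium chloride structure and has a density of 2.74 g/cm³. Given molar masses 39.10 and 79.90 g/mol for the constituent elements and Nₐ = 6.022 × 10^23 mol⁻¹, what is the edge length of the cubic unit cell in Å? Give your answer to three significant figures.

M(KBr) = 119.0 g/mol; Z = 4 formula units per cell.
a³ = Z·M/(N_A·ρ) = 4 × 119.0 / (6.022 × 10²³ × 2.74) = 2.885 × 10^-22 cm³, so a = 6.608 × 10^-8 cm = 6.61 Å.

6.61 Å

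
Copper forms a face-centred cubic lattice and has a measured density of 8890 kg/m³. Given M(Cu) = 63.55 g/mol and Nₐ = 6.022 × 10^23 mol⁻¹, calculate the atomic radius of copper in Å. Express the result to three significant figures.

1.28 Å

For an FCC cell (Z = 4), a³ = Z·M/(N_A·ρ) = 4 × 63.55 / (6.022 × 10²³ × 8.890) = 4.748 × 10^-23 cm³, so a = 3.621 × 10^-8 cm = 3.621 Å.
Atoms touch along the face diagonal, so √2·a = 4r, so r = 0.3536 × a = 1.28 Å.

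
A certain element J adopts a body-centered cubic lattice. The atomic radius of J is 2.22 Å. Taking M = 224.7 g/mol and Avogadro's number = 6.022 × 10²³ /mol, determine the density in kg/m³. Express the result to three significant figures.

In a BCC lattice, atoms touch along the body diagonal, so √3·a = 4r, giving a = 5.127 Å = 5.127 × 10^-8 cm.
With Z = 2, ρ = Z·M/(N_A·a³) = 2 × 224.7 / (6.022 × 10²³ × 1.348 × 10^-22) = 5.538 g/cm³ = 5540 kg/m³.

5540 kg/m³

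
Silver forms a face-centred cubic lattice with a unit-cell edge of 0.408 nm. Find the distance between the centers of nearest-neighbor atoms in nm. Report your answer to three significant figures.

0.288 nm

In an FCC structure, atoms touch along the face diagonal, so √2·a = 4r; the nearest-neighbor distance equals 2r = 0.7071·a.
d = 0.7071 × 0.408 = 0.288 nm.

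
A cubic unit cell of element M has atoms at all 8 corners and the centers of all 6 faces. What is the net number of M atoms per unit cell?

Corner atoms are shared by 8 cells (1/8 each), face atoms by 2 (1/2 each).
Net atoms = 8 × 1/8 + 6 × 1/2 = 1 + 3 = 4.

4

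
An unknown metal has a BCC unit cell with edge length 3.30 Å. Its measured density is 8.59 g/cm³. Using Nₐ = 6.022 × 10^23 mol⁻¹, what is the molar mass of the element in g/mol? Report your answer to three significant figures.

A BCC cell has Z = 2 atoms; a = 3.300 × 10^-8 cm.
M = ρ·N_A·a³/Z = 8.59 × 6.022 × 10²³ × 3.594 × 10^-23 / 2 = 92.9 g/mol.

92.9 g/mol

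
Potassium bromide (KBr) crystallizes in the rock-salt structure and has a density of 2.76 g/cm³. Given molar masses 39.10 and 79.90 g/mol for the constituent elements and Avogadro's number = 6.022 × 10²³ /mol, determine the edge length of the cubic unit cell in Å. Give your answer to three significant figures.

M(KBr) = 119.0 g/mol; Z = 4 formula units per cell.
a³ = Z·M/(N_A·ρ) = 4 × 119.0 / (6.022 × 10²³ × 2.76) = 2.864 × 10^-22 cm³, so a = 6.592 × 10^-8 cm = 6.59 Å.

6.59 Å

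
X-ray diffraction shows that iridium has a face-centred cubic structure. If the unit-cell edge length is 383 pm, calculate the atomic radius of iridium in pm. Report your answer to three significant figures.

In an FCC lattice, atoms touch along the face diagonal, so √2·a = 4r.
r = √2·a/4 = 1.4142 × 383 / 4 = 135 pm.

135 pm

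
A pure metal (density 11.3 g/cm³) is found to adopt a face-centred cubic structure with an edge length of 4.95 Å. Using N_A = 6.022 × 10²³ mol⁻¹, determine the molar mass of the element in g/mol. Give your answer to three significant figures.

206 g/mol

An FCC cell has Z = 4 atoms; a = 4.950 × 10^-8 cm.
M = ρ·N_A·a³/Z = 11.3 × 6.022 × 10²³ × 1.213 × 10^-22 / 4 = 206 g/mol.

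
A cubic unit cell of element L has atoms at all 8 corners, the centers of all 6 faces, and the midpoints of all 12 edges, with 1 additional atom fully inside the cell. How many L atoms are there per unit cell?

Corner atoms are shared by 8 cells (1/8 each), face atoms by 2 (1/2 each), edge atoms by 4 (1/4 each), interior atoms are unshared.
Net atoms = 8 × 1/8 + 6 × 1/2 + 12 × 1/4 + 1 = 1 + 3 + 3 + 1 = 8.

8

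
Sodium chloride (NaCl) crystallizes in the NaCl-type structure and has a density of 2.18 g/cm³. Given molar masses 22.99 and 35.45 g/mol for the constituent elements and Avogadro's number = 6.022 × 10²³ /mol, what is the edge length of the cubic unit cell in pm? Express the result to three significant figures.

563 pm

M(NaCl) = 58.44 g/mol; Z = 4 formula units per cell.
a³ = Z·M/(N_A·ρ) = 4 × 58.44 / (6.022 × 10²³ × 2.18) = 1.781 × 10^-22 cm³, so a = 5.626 × 10^-8 cm = 563 pm.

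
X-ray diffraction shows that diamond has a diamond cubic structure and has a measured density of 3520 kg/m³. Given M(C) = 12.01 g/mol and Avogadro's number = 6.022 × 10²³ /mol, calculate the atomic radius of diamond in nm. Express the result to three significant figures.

0.0772 nm

For a diamond cubic cell (Z = 8), a³ = Z·M/(N_A·ρ) = 8 × 12.01 / (6.022 × 10²³ × 3.520) = 4.533 × 10^-23 cm³, so a = 3.565 × 10^-8 cm = 0.3565 nm.
Nearest neighbors lie along the body diagonal with √3·a = 8r, so r = 0.2165 × a = 0.0772 nm.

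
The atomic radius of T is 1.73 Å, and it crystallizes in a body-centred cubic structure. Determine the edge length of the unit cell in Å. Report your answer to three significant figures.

4.00 Å

In a BCC lattice, atoms touch along the body diagonal, so √3·a = 4r.
a = 4r/√3 = 4 × 1.73 / 1.7321 = 4.00 Å.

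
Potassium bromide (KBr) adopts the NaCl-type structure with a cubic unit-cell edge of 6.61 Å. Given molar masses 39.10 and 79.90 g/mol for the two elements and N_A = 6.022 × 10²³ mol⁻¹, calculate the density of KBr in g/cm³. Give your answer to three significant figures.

2.74 g/cm³

The NaCl-type structure contains Z = 4 formula units per cell; M(KBr) = 39.10 + 79.90 = 119.0 g/mol.
a³ = (6.610 × 10^-8 cm)³ = 2.888 × 10^-22 cm³.
ρ = 4 × 119.0 / (6.022 × 10²³ × 2.888 × 10^-22) = 2.737 g/cm³.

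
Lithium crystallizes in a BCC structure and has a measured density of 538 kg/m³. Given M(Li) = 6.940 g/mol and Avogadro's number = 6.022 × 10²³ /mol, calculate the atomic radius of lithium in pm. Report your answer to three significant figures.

152 pm

For a BCC cell (Z = 2), a³ = Z·M/(N_A·ρ) = 2 × 6.940 / (6.022 × 10²³ × 0.5380) = 4.284 × 10^-23 cm³, so a = 3.499 × 10^-8 cm = 349.9 pm.
Atoms touch along the body diagonal, so √3·a = 4r, so r = 0.4330 × a = 152 pm.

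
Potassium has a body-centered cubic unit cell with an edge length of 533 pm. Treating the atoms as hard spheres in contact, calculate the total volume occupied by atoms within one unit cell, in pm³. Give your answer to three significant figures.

1.03 × 10^8 pm³

In a BCC lattice atoms touch along the body diagonal, so √3·a = 4r, so r = 0.4330a = 230.8 pm.
V_atoms = Z × (4/3)πr³ = 2 × (4/3)π × (230.8)³ = 1.03 × 10^8 pm³.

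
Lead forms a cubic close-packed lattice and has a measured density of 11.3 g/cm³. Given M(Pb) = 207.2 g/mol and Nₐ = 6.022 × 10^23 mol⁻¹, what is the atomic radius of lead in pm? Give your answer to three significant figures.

175 pm

For an FCC cell (Z = 4), a³ = Z·M/(N_A·ρ) = 4 × 207.2 / (6.022 × 10²³ × 11.30) = 1.218 × 10^-22 cm³, so a = 4.957 × 10^-8 cm = 495.7 pm.
Atoms touch along the face diagonal, so √2·a = 4r, so r = 0.3536 × a = 175 pm.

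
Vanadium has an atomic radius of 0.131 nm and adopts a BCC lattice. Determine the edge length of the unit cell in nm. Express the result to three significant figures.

In a BCC lattice, atoms touch along the body diagonal, so √3·a = 4r.
a = 4r/√3 = 4 × 0.131 / 1.7321 = 0.303 nm.

0.303 nm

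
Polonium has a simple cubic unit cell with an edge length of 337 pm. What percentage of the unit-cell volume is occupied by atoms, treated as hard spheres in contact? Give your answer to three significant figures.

52.4%

In a simple cubic lattice atoms touch along the cell edge, so a = 2r, so r = 0.5000a = 168.5 pm.
Packing fraction = Z·(4/3)πr³ / a³ = 1 × (4/3)π × (168.5)³ / (337)³ = 0.5236 = 52.4%.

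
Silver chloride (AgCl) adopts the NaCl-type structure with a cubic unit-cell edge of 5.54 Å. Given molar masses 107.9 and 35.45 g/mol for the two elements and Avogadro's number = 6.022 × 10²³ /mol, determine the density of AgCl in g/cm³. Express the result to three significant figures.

The NaCl-type structure contains Z = 4 formula units per cell; M(AgCl) = 107.9 + 35.45 = 143.35 g/mol.
a³ = (5.540 × 10^-8 cm)³ = 1.700 × 10^-22 cm³.
ρ = 4 × 143.35 / (6.022 × 10²³ × 1.700 × 10^-22) = 5.600 g/cm³.

5.60 g/cm³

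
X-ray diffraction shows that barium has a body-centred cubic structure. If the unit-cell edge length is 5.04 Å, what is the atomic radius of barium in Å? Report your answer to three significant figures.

In a BCC lattice, atoms touch along the body diagonal, so √3·a = 4r.
r = √3·a/4 = 1.7321 × 5.04 / 4 = 2.18 Å.

2.18 Å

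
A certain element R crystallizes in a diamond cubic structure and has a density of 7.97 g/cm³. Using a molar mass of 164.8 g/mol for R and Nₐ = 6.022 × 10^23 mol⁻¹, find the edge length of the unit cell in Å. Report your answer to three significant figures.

With Z = 8 atoms per diamond cubic cell, a³ = Z·M/(N_A·ρ) = 8 × 164.8 / (6.022 × 10²³ × 7.970 g/cm³) = 2.747 × 10^-22 cm³.
a = (2.747 × 10^-22)^(1/3) = 6.501 × 10^-8 cm = 6.50 Å.

6.50 Å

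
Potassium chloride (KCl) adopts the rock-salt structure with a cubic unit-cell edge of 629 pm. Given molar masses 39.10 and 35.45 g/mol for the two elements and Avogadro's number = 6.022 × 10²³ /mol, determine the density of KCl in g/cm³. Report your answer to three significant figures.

1.99 g/cm³

The rock-salt structure contains Z = 4 formula units per cell; M(KCl) = 39.10 + 35.45 = 74.55 g/mol.
a³ = (6.290 × 10^-8 cm)³ = 2.489 × 10^-22 cm³.
ρ = 4 × 74.55 / (6.022 × 10²³ × 2.489 × 10^-22) = 1.990 g/cm³.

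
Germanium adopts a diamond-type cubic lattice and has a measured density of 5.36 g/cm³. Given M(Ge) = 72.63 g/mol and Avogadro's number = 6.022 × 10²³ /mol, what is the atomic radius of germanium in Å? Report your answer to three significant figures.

1.22 Å

For a diamond cubic cell (Z = 8), a³ = Z·M/(N_A·ρ) = 8 × 72.63 / (6.022 × 10²³ × 5.360) = 1.800 × 10^-22 cm³, so a = 5.646 × 10^-8 cm = 5.646 Å.
Nearest neighbors lie along the body diagonal with √3·a = 8r, so r = 0.2165 × a = 1.22 Å.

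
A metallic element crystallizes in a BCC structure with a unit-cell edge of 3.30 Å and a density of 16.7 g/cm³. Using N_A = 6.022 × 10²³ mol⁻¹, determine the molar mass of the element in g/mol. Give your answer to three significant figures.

A BCC cell has Z = 2 atoms; a = 3.300 × 10^-8 cm.
M = ρ·N_A·a³/Z = 16.7 × 6.022 × 10²³ × 3.594 × 10^-23 / 2 = 181 g/mol.

181 g/mol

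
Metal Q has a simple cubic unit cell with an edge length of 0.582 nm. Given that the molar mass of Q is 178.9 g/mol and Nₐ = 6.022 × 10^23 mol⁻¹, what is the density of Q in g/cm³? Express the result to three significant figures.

A simple cubic unit cell contains Z = 1 atom.
Cell volume: a³ = (0.582 nm)³ = (5.820 × 10^-8 cm)³ = 1.971 × 10^-22 cm³.
ρ = Z·M/(N_A·a³) = 1 × 178.9 / (6.022 × 10²³ × 1.971 × 10^-22) = 1.507 g/cm³.

1.51 g/cm³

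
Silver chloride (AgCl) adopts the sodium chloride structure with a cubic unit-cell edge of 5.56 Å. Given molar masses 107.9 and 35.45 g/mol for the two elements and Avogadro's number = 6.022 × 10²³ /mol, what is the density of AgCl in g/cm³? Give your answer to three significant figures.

The sodium chloride structure contains Z = 4 formula units per cell; M(AgCl) = 107.9 + 35.45 = 143.35 g/mol.
a³ = (5.560 × 10^-8 cm)³ = 1.719 × 10^-22 cm³.
ρ = 4 × 143.35 / (6.022 × 10²³ × 1.719 × 10^-22) = 5.540 g/cm³.

5.54 g/cm³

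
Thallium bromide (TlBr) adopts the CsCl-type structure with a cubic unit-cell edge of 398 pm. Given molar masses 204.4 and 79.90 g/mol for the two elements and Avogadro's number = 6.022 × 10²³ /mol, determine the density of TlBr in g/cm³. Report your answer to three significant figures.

The CsCl-type structure contains Z = 1 formula unit per cell; M(TlBr) = 204.4 + 79.90 = 284.3 g/mol.
a³ = (3.980 × 10^-8 cm)³ = 6.304 × 10^-23 cm³.
ρ = 1 × 284.3 / (6.022 × 10²³ × 6.304 × 10^-23) = 7.488 g/cm³.

7.49 g/cm³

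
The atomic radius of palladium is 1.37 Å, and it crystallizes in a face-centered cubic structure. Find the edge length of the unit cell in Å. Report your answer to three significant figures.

In an FCC lattice, atoms touch along the face diagonal, so √2·a = 4r.
a = 4r/√2 = 4 × 1.37 / 1.4142 = 3.87 Å.

3.87 Å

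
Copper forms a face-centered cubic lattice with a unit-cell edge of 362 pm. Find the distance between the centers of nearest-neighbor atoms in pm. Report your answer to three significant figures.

In an FCC structure, atoms touch along the face diagonal, so √2·a = 4r; the nearest-neighbor distance equals 2r = 0.7071·a.
d = 0.7071 × 362 = 256 pm.

256 pm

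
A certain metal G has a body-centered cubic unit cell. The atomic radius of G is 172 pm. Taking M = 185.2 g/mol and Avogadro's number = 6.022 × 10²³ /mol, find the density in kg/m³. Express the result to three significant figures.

In a BCC lattice, atoms touch along the body diagonal, so √3·a = 4r, giving a = 397.2 pm = 3.972 × 10^-8 cm.
With Z = 2, ρ = Z·M/(N_A·a³) = 2 × 185.2 / (6.022 × 10²³ × 6.267 × 10^-23) = 9.814 g/cm³ = 9810 kg/m³.

9810 kg/m³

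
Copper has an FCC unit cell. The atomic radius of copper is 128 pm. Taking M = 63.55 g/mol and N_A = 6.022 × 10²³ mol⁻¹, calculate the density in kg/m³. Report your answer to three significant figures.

8900 kg/m³

In an FCC lattice, atoms touch along the face diagonal, so √2·a = 4r, giving a = 362.0 pm = 3.620 × 10^-8 cm.
With Z = 4, ρ = Z·M/(N_A·a³) = 4 × 63.55 / (6.022 × 10²³ × 4.745 × 10^-23) = 8.895 g/cm³ = 8900 kg/m³.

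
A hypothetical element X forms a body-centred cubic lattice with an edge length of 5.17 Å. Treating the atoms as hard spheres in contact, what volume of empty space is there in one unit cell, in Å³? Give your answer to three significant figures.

In a BCC lattice atoms touch along the body diagonal, so √3·a = 4r, so r = 0.4330a = 2.239 Å.
V_cell = a³ = 138.2 Å³; V_atoms = 2 × (4/3)πr³ = 93.99 Å³.
Empty space = 138.2 − 93.99 = 44.2 Å³.

44.2 Å³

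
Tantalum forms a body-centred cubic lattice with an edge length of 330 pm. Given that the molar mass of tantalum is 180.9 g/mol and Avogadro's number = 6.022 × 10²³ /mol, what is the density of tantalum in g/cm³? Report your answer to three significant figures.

A BCC unit cell contains Z = 2 atoms.
Cell volume: a³ = (330 pm)³ = (3.300 × 10^-8 cm)³ = 3.594 × 10^-23 cm³.
ρ = Z·M/(N_A·a³) = 2 × 180.9 / (6.022 × 10²³ × 3.594 × 10^-23) = 16.72 g/cm³.

16.7 g/cm³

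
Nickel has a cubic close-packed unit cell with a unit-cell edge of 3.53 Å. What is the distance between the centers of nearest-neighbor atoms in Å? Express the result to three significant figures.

2.50 Å

In an FCC structure, atoms touch along the face diagonal, so √2·a = 4r; the nearest-neighbor distance equals 2r = 0.7071·a.
d = 0.7071 × 3.53 = 2.50 Å.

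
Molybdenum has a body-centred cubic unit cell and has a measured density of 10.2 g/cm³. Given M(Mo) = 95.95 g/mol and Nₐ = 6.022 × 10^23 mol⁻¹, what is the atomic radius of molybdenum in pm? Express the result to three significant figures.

For a BCC cell (Z = 2), a³ = Z·M/(N_A·ρ) = 2 × 95.95 / (6.022 × 10²³ × 10.20) = 3.124 × 10^-23 cm³, so a = 3.150 × 10^-8 cm = 315.0 pm.
Atoms touch along the body diagonal, so √3·a = 4r, so r = 0.4330 × a = 136 pm.

136 pm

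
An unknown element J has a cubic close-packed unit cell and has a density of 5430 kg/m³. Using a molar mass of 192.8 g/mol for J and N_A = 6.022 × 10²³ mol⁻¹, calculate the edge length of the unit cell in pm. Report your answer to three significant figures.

618 pm

With Z = 4 atoms per FCC cell, a³ = Z·M/(N_A·ρ) = 4 × 192.8 / (6.022 × 10²³ × 5.430 g/cm³) = 2.358 × 10^-22 cm³.
a = (2.358 × 10^-22)^(1/3) = 6.178 × 10^-8 cm = 618 pm.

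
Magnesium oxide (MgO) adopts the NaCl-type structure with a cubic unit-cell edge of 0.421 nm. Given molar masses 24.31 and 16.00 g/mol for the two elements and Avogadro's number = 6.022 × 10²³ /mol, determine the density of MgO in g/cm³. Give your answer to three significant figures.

The NaCl-type structure contains Z = 4 formula units per cell; M(MgO) = 24.31 + 16.00 = 40.31 g/mol.
a³ = (4.210 × 10^-8 cm)³ = 7.462 × 10^-23 cm³.
ρ = 4 × 40.31 / (6.022 × 10²³ × 7.462 × 10^-23) = 3.588 g/cm³.

3.59 g/cm³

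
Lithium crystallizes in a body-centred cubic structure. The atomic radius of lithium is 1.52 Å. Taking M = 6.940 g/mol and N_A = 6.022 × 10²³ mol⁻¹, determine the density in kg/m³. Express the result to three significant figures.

533 kg/m³

In a BCC lattice, atoms touch along the body diagonal, so √3·a = 4r, giving a = 3.510 Å = 3.510 × 10^-8 cm.
With Z = 2, ρ = Z·M/(N_A·a³) = 2 × 6.940 / (6.022 × 10²³ × 4.325 × 10^-23) = 0.5329 g/cm³ = 533 kg/m³.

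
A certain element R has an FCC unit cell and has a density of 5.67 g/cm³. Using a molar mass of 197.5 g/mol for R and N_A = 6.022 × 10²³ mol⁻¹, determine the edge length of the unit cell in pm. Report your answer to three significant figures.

With Z = 4 atoms per FCC cell, a³ = Z·M/(N_A·ρ) = 4 × 197.5 / (6.022 × 10²³ × 5.670 g/cm³) = 2.314 × 10^-22 cm³.
a = (2.314 × 10^-22)^(1/3) = 6.139 × 10^-8 cm = 614 pm.

614 pm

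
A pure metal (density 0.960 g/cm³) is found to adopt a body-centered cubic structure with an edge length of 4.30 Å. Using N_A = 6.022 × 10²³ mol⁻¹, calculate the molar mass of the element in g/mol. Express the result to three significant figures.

23.0 g/mol

A BCC cell has Z = 2 atoms; a = 4.300 × 10^-8 cm.
M = ρ·N_A·a³/Z = 0.960 × 6.022 × 10²³ × 7.951 × 10^-23 / 2 = 23.0 g/mol.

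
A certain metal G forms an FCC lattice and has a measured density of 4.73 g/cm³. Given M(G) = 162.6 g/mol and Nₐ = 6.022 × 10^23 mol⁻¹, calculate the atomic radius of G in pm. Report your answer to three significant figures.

For an FCC cell (Z = 4), a³ = Z·M/(N_A·ρ) = 4 × 162.6 / (6.022 × 10²³ × 4.730) = 2.283 × 10^-22 cm³, so a = 6.112 × 10^-8 cm = 611.2 pm.
Atoms touch along the face diagonal, so √2·a = 4r, so r = 0.3536 × a = 216 pm.

216 pm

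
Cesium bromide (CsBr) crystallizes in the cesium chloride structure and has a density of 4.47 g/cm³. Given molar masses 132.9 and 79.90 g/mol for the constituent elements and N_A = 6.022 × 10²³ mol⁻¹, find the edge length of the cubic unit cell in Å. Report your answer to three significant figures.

M(CsBr) = 212.8 g/mol; Z = 1 formula unit per cell.
a³ = Z·M/(N_A·ρ) = 1 × 212.8 / (6.022 × 10²³ × 4.47) = 7.905 × 10^-23 cm³, so a = 4.292 × 10^-8 cm = 4.29 Å.

4.29 Å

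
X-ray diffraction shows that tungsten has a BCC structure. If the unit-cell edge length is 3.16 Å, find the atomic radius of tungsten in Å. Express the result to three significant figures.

In a BCC lattice, atoms touch along the body diagonal, so √3·a = 4r.
r = √3·a/4 = 1.7321 × 3.16 / 4 = 1.37 Å.

1.37 Å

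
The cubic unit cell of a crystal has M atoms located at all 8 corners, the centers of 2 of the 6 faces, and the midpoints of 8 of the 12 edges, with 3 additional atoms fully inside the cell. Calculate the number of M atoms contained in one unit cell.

Corner atoms are shared by 8 cells (1/8 each), face atoms by 2 (1/2 each), edge atoms by 4 (1/4 each), interior atoms are unshared.
Net atoms = 8 × 1/8 + 2 × 1/2 + 8 × 1/4 + 3 = 1 + 1 + 2 + 3 = 7.

7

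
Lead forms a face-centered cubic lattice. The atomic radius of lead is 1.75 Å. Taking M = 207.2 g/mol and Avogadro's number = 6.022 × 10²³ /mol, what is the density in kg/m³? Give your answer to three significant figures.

11300 kg/m³

In an FCC lattice, atoms touch along the face diagonal, so √2·a = 4r, giving a = 4.950 Å = 4.950 × 10^-8 cm.
With Z = 4, ρ = Z·M/(N_A·a³) = 4 × 207.2 / (6.022 × 10²³ × 1.213 × 10^-22) = 11.35 g/cm³ = 11300 kg/m³.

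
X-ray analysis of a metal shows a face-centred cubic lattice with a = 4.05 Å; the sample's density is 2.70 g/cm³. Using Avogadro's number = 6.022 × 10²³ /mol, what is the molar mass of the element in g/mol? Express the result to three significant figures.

27.0 g/mol

An FCC cell has Z = 4 atoms; a = 4.050 × 10^-8 cm.
M = ρ·N_A·a³/Z = 2.70 × 6.022 × 10²³ × 6.643 × 10^-23 / 4 = 27.0 g/mol.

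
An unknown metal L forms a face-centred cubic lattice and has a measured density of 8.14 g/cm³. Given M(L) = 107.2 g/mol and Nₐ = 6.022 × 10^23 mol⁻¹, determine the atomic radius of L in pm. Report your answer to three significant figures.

157 pm

For an FCC cell (Z = 4), a³ = Z·M/(N_A·ρ) = 4 × 107.2 / (6.022 × 10²³ × 8.140) = 8.748 × 10^-23 cm³, so a = 4.439 × 10^-8 cm = 443.9 pm.
Atoms touch along the face diagonal, so √2·a = 4r, so r = 0.3536 × a = 157 pm.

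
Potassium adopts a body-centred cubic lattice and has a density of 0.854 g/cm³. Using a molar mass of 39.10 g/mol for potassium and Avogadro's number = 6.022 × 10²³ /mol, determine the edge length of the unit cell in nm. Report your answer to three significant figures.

0.534 nm

With Z = 2 atoms per BCC cell, a³ = Z·M/(N_A·ρ) = 2 × 39.10 / (6.022 × 10²³ × 0.8540 g/cm³) = 1.521 × 10^-22 cm³.
a = (1.521 × 10^-22)^(1/3) = 5.337 × 10^-8 cm = 0.534 nm.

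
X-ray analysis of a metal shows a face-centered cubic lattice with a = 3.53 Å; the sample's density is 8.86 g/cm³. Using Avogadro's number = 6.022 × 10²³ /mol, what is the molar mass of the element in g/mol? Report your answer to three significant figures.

58.7 g/mol

An FCC cell has Z = 4 atoms; a = 3.530 × 10^-8 cm.
M = ρ·N_A·a³/Z = 8.86 × 6.022 × 10²³ × 4.399 × 10^-23 / 4 = 58.7 g/mol.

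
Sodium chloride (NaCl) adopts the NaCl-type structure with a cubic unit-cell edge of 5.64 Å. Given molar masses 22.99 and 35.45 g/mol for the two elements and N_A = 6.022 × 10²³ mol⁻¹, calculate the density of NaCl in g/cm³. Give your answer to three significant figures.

2.16 g/cm³

The NaCl-type structure contains Z = 4 formula units per cell; M(NaCl) = 22.99 + 35.45 = 58.44 g/mol.
a³ = (5.640 × 10^-8 cm)³ = 1.794 × 10^-22 cm³.
ρ = 4 × 58.44 / (6.022 × 10²³ × 1.794 × 10^-22) = 2.164 g/cm³.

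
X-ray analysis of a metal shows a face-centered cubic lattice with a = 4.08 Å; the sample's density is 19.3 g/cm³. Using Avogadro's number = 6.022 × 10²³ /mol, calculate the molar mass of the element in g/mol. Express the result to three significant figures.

197 g/mol

An FCC cell has Z = 4 atoms; a = 4.080 × 10^-8 cm.
M = ρ·N_A·a³/Z = 19.3 × 6.022 × 10²³ × 6.792 × 10^-23 / 4 = 197 g/mol.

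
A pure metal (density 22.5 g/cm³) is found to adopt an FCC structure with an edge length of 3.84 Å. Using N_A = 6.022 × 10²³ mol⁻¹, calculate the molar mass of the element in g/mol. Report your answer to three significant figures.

192 g/mol

An FCC cell has Z = 4 atoms; a = 3.840 × 10^-8 cm.
M = ρ·N_A·a³/Z = 22.5 × 6.022 × 10²³ × 5.662 × 10^-23 / 4 = 192 g/mol.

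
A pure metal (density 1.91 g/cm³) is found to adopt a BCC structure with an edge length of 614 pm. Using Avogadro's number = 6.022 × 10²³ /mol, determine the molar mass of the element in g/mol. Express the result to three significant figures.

A BCC cell has Z = 2 atoms; a = 6.140 × 10^-8 cm.
M = ρ·N_A·a³/Z = 1.91 × 6.022 × 10²³ × 2.315 × 10^-22 / 2 = 133 g/mol.

133 g/mol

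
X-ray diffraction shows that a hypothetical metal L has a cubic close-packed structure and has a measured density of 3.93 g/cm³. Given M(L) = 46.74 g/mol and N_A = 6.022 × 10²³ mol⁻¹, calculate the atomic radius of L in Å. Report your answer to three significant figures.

1.52 Å

For an FCC cell (Z = 4), a³ = Z·M/(N_A·ρ) = 4 × 46.74 / (6.022 × 10²³ × 3.930) = 7.900 × 10^-23 cm³, so a = 4.291 × 10^-8 cm = 4.291 Å.
Atoms touch along the face diagonal, so √2·a = 4r, so r = 0.3536 × a = 1.52 Å.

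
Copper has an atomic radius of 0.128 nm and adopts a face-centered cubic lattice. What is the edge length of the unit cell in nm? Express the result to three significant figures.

0.362 nm

In an FCC lattice, atoms touch along the face diagonal, so √2·a = 4r.
a = 4r/√2 = 4 × 0.128 / 1.4142 = 0.362 nm.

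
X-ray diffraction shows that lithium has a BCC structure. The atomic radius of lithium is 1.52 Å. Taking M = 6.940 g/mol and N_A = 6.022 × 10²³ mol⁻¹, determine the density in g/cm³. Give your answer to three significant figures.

0.533 g/cm³

In a BCC lattice, atoms touch along the body diagonal, so √3·a = 4r, giving a = 3.510 Å = 3.510 × 10^-8 cm.
With Z = 2, ρ = Z·M/(N_A·a³) = 2 × 6.940 / (6.022 × 10²³ × 4.325 × 10^-23) = 0.5329 g/cm³.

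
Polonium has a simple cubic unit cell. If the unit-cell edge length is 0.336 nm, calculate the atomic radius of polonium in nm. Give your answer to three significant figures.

0.168 nm

In a simple cubic lattice, atoms touch along the cell edge, so a = 2r.
r = a/2 = 0.336/2 = 0.168 nm.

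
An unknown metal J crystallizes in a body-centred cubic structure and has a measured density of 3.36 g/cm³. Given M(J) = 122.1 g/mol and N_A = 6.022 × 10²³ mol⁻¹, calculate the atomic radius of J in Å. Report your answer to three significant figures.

2.14 Å

For a BCC cell (Z = 2), a³ = Z·M/(N_A·ρ) = 2 × 122.1 / (6.022 × 10²³ × 3.360) = 1.207 × 10^-22 cm³, so a = 4.942 × 10^-8 cm = 4.942 Å.
Atoms touch along the body diagonal, so √3·a = 4r, so r = 0.4330 × a = 2.14 Å.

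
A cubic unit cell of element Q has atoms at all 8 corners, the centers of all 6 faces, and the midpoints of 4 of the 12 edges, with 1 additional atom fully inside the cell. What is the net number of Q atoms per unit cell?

6

Corner atoms are shared by 8 cells (1/8 each), face atoms by 2 (1/2 each), edge atoms by 4 (1/4 each), interior atoms are unshared.
Net atoms = 8 × 1/8 + 6 × 1/2 + 4 × 1/4 + 1 = 1 + 3 + 1 + 1 = 6.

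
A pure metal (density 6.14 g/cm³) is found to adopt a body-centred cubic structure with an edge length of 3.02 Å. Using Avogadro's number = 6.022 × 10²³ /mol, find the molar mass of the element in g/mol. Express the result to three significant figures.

50.9 g/mol

A BCC cell has Z = 2 atoms; a = 3.020 × 10^-8 cm.
M = ρ·N_A·a³/Z = 6.14 × 6.022 × 10²³ × 2.754 × 10^-23 / 2 = 50.9 g/mol.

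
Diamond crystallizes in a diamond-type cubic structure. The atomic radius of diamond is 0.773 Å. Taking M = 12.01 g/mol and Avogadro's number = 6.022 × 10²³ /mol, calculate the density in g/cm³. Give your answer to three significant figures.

In a diamond cubic lattice, nearest neighbors lie along the body diagonal with √3·a = 8r, giving a = 3.570 Å = 3.570 × 10^-8 cm.
With Z = 8, ρ = Z·M/(N_A·a³) = 8 × 12.01 / (6.022 × 10²³ × 4.551 × 10^-23) = 3.506 g/cm³.

3.51 g/cm³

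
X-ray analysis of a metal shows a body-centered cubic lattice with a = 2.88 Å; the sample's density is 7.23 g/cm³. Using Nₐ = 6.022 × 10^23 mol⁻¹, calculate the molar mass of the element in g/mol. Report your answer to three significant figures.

A BCC cell has Z = 2 atoms; a = 2.880 × 10^-8 cm.
M = ρ·N_A·a³/Z = 7.23 × 6.022 × 10²³ × 2.389 × 10^-23 / 2 = 52.0 g/mol.

52.0 g/mol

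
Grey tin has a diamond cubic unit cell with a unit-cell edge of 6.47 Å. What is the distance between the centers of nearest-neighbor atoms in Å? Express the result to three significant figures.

In a diamond cubic structure, nearest neighbors lie along the body diagonal with √3·a = 8r; the nearest-neighbor distance equals 2r = 0.4330·a.
d = 0.4330 × 6.47 = 2.80 Å.

2.80 Å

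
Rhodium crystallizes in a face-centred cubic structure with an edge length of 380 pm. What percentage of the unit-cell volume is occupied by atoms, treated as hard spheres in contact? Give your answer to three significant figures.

74.0%

In an FCC lattice atoms touch along the face diagonal, so √2·a = 4r, so r = 0.3536a = 134.4 pm.
Packing fraction = Z·(4/3)πr³ / a³ = 4 × (4/3)π × (134.4)³ / (380)³ = 0.7405 = 74.0%.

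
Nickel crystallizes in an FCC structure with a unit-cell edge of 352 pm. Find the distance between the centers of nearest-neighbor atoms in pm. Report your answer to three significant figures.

In an FCC structure, atoms touch along the face diagonal, so √2·a = 4r; the nearest-neighbor distance equals 2r = 0.7071·a.
d = 0.7071 × 352 = 249 pm.

249 pm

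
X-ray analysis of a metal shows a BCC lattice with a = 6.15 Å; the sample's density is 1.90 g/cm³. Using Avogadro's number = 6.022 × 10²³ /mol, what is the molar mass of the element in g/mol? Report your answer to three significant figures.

A BCC cell has Z = 2 atoms; a = 6.150 × 10^-8 cm.
M = ρ·N_A·a³/Z = 1.90 × 6.022 × 10²³ × 2.326 × 10^-22 / 2 = 133 g/mol.

133 g/mol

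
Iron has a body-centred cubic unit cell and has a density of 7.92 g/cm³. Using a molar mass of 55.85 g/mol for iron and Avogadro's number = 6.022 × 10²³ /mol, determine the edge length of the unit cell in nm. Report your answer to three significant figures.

0.286 nm

With Z = 2 atoms per BCC cell, a³ = Z·M/(N_A·ρ) = 2 × 55.85 / (6.022 × 10²³ × 7.920 g/cm³) = 2.342 × 10^-23 cm³.
a = (2.342 × 10^-23)^(1/3) = 2.861 × 10^-8 cm = 0.286 nm.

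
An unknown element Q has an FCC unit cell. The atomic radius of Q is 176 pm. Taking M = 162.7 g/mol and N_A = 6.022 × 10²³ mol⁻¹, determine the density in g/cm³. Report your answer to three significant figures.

In an FCC lattice, atoms touch along the face diagonal, so √2·a = 4r, giving a = 497.8 pm = 4.978 × 10^-8 cm.
With Z = 4, ρ = Z·M/(N_A·a³) = 4 × 162.7 / (6.022 × 10²³ × 1.234 × 10^-22) = 8.761 g/cm³.

8.76 g/cm³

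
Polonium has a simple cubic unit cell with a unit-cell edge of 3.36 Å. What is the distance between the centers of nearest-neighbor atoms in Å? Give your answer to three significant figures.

3.36 Å

In a simple cubic structure, atoms touch along the cell edge, so a = 2r; the nearest-neighbor distance equals 2r = 1.000·a.
d = 1.000 × 3.36 = 3.36 Å.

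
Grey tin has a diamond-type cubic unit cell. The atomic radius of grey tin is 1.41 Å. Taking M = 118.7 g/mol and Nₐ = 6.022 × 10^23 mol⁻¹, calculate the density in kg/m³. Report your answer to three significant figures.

5710 kg/m³

In a diamond cubic lattice, nearest neighbors lie along the body diagonal with √3·a = 8r, giving a = 6.513 Å = 6.513 × 10^-8 cm.
With Z = 8, ρ = Z·M/(N_A·a³) = 8 × 118.7 / (6.022 × 10²³ × 2.762 × 10^-22) = 5.709 g/cm³ = 5710 kg/m³.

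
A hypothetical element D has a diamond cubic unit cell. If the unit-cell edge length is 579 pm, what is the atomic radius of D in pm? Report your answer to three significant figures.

125 pm

In a diamond cubic lattice, nearest neighbors lie along the body diagonal with √3·a = 8r.
r = √3·a/8 = 1.7321 × 579 / 8 = 125 pm.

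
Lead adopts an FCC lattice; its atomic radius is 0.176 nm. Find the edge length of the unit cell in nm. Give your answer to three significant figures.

In an FCC lattice, atoms touch along the face diagonal, so √2·a = 4r.
a = 4r/√2 = 4 × 0.176 / 1.4142 = 0.498 nm.

0.498 nm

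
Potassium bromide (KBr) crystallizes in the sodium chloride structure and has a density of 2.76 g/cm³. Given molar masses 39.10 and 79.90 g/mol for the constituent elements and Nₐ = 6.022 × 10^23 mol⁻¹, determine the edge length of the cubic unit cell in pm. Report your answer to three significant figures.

659 pm

M(KBr) = 119.0 g/mol; Z = 4 formula units per cell.
a³ = Z·M/(N_A·ρ) = 4 × 119.0 / (6.022 × 10²³ × 2.76) = 2.864 × 10^-22 cm³, so a = 6.592 × 10^-8 cm = 659 pm.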